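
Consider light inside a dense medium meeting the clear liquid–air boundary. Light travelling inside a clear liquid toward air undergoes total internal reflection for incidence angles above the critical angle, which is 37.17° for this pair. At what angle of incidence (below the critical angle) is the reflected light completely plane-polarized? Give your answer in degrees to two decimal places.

θ_B ≈ 31.14°

At the critical angle sin θ_c = n₂/n₁, giving n₂/n₁ = sin 37.17° = 0.6042.
Then tan θ_B = n₂/n₁ = 0.6042, so θ_B = arctan 0.6042 = 31.14°.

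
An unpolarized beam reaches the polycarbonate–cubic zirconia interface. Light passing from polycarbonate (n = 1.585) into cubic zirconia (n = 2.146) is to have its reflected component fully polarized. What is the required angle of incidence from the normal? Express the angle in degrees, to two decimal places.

θ_B ≈ 53.55°

Here n₂/n₁ = 2.146/1.585 = 1.3539, and Brewster's law gives tan θ_B = n₂/n₁. Taking the arctangent, θ_B = 53.55°.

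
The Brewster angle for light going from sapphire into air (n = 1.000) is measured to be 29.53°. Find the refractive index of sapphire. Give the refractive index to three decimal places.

n ≈ 1.765

At the Brewster angle, tan θ_B = n₂/n₁ with n₁ on the incident side (sapphire) and n₂ on the transmitted side (air).
n₁ = n₂ / tan θ_B = 1.000 / tan 29.53° = 1.765.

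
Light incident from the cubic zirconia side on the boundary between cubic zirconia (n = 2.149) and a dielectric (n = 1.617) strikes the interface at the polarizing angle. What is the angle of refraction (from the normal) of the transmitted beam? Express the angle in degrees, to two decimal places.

θ_t ≈ 53.04°

θ_B = arctan(n₂/n₁) = arctan(1.617/2.149) = 36.96°.
Since θ_B + θ_t = 90° at Brewster incidence, θ_t = 90° − 36.96° = 53.04°.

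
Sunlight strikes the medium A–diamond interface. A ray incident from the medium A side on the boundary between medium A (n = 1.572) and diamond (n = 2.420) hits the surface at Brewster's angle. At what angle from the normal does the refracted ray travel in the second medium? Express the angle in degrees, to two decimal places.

θ_B = arctan(n₂/n₁) = arctan(2.420/1.572) = 56.99°.
At Brewster's angle the reflected and refracted rays are perpendicular, so θ_t = 90° − θ_B = 90° − 56.99° = 33.01°.

θ_t ≈ 33.01°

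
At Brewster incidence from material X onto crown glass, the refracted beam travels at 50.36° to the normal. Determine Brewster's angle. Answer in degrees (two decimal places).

Since the reflected and refracted rays are at right angles at the polarizing angle, θ_B + θ_t = 90°.
So θ_B = 90° − θ_t = 90° − 50.36° = 39.64°.

θ_B ≈ 39.64°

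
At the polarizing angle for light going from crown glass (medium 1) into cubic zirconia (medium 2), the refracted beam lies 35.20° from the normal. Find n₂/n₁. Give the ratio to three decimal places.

n₂/n₁ ≈ 1.418

At Brewster incidence θ_B = 90° − θ_t = 90° − 35.20° = 54.80°.
tan θ_B = n₂/n₁, so n₂/n₁ = tan 54.80° = 1.418.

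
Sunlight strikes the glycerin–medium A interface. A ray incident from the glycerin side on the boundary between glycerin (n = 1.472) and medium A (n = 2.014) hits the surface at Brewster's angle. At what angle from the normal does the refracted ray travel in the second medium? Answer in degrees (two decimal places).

θ_t ≈ 36.16°

θ_B = arctan(n₂/n₁) = arctan(2.014/1.472) = 53.84°.
The refracted ray is perpendicular to the reflected ray, so θ_t = 90° − θ_B = 36.16°.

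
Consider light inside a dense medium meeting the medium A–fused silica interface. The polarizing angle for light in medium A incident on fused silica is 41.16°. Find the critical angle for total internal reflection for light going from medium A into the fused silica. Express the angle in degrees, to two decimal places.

θ_c ≈ 60.95°

tan θ_B = n₂/n₁ = tan 41.16° = 0.8742.
Total internal reflection: sin θ_c = n₂/n₁ = 0.8742.
θ_c = arcsin(0.8742) = 60.95°.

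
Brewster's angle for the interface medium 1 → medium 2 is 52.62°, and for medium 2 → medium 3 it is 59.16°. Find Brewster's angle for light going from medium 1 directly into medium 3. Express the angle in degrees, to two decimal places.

θ_B ≈ 65.48°

Each Brewster angle gives a ratio: n₂/n₁ = tan 52.62° = 1.3089, n₃/n₂ = tan 59.16° = 1.6749.
Multiplying, n₃/n₁ = 1.3089 × 1.6749 = 2.1922, and θ_B(1→3) = arctan 2.1922 = 65.48°.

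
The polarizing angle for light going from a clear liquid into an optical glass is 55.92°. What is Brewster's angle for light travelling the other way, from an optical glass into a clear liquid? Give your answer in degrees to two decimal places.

tan θ_B' = n₁/n₂ = 1/tan θ_B, so θ_B' = 90° − θ_B.
θ_B' = 90° − 55.92° = 34.08°.

θ_B' ≈ 34.08°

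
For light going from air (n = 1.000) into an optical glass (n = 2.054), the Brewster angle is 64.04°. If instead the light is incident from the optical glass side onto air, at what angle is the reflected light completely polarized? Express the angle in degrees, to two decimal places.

The two Brewster angles are complementary: θ_B' = 90° − θ_B = 90° − 64.04° = 25.96°.

θ_B' ≈ 25.96°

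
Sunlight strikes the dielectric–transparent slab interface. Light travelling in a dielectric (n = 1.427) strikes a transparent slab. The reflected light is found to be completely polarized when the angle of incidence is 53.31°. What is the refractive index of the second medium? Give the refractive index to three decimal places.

Full polarization of the reflected beam means tan θ_B = n₂/n₁, where n₁ is the incident medium (a dielectric).
n₂ = n₁ tan θ_B = 1.427 × tan 53.31° = 1.915.

n ≈ 1.915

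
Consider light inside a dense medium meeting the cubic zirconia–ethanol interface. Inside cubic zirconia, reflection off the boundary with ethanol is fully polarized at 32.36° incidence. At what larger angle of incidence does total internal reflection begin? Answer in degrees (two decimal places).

From Brewster, n₂/n₁ = tan θ_B = tan 32.36° = 0.6336.
Then sin θ_c = n₂/n₁ = 0.6336, so θ_c = arcsin 0.6336 = 39.32°.

θ_c ≈ 39.32°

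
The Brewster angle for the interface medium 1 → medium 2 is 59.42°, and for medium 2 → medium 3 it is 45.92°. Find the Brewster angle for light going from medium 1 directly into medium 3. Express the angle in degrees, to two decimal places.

θ_B ≈ 60.22°

tan θ_B(1→2) = n₂/n₁ = tan 59.42° = 1.6923.
tan θ_B(2→3) = n₃/n₂ = tan 45.92° = 1.0326.
n₃/n₁ = 1.7475. Then tan θ_B(1→3) = n₃/n₁, so θ_B(1→3) = arctan(1.7475) = 60.22°.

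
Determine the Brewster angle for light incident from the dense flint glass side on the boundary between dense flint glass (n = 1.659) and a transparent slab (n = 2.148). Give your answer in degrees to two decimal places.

θ_B ≈ 52.32°

Brewster's condition: tan θ_B = n₂/n₁ = 2.148/1.659 = 1.2948.
θ_B = arctan(1.2948) = 52.32°.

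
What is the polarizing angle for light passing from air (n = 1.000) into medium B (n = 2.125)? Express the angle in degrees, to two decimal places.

θ_B ≈ 64.80°

tan θ_B = n₂/n₁ = 2.125/1.000 = 2.1250.
So θ_B = arctan 2.1250 = 64.80°.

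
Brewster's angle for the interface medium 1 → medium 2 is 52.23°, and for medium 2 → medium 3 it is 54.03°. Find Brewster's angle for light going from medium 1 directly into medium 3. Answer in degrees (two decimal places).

θ_B ≈ 60.65°

tan θ_B(1→2) = n₂/n₁ = tan 52.23° = 1.2906.
tan θ_B(2→3) = n₃/n₂ = tan 54.03° = 1.3779.
n₃/n₁ = 1.7783. Then tan θ_B(1→3) = n₃/n₁, so θ_B(1→3) = arctan(1.7783) = 60.65°.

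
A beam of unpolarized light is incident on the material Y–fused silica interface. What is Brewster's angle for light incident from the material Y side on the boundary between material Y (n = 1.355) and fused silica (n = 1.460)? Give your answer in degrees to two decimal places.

The reflected p-component vanishes when tan θ_B = n₂/n₁.
tan θ_B = n₂/n₁ = 1.460/1.355 = 1.0775.
θ_B = arctan(1.0775) = 47.14°.

θ_B ≈ 47.14°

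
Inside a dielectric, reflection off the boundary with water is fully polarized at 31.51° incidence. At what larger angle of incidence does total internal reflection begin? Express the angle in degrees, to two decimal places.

θ_c ≈ 37.81°

tan θ_B = n₂/n₁ = tan 31.51° = 0.6130.
Total internal reflection: sin θ_c = n₂/n₁ = 0.6130.
θ_c = arcsin(0.6130) = 37.81°.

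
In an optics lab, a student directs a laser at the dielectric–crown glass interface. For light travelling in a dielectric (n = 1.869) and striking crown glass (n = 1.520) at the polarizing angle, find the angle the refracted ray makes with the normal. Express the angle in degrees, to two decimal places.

θ_t ≈ 50.88°

tan θ_B = n₂/n₁ = 1.520/1.869 = 0.8133, so θ_B = 39.12°.
The refracted ray is perpendicular to the reflected ray, so θ_t = 90° − θ_B = 50.88°.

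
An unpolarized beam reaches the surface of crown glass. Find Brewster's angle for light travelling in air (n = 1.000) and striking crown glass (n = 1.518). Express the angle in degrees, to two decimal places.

tan θ_B = n₂/n₁ = 1.518/1.000 = 1.5180.
So θ_B = arctan 1.5180 = 56.62°.

θ_B ≈ 56.62°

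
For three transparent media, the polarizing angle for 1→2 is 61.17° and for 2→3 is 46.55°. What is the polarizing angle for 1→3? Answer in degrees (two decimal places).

θ_B ≈ 62.46°

n₂/n₁ = tan 61.17° = 1.8167 and n₃/n₂ = tan 46.55° = 1.0556.
Multiplying, n₃/n₁ = 1.8167 × 1.0556 = 1.9178, and θ_B(1→3) = arctan 1.9178 = 62.46°.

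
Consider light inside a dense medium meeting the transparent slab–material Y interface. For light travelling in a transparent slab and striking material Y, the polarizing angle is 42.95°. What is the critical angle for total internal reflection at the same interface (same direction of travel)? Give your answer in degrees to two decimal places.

n₂/n₁ = tan 42.95° = 0.9309; the critical angle satisfies sin θ_c = n₂/n₁.
θ_c = arcsin(0.9309) = 68.57°.

θ_c ≈ 68.57°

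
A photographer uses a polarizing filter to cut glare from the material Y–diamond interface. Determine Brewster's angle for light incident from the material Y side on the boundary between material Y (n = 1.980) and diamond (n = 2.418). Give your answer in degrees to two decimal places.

θ_B ≈ 50.69°

At Brewster's angle the reflected and refracted rays are perpendicular, which with Snell's law gives tan θ_B = n₂/n₁.
tan θ_B = n₂/n₁ = 2.418/1.980 = 1.2212.
So θ_B = arctan 1.2212 = 50.69°.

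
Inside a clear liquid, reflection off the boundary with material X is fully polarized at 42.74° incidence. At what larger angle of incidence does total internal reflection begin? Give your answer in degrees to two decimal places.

θ_c ≈ 67.53°

n₂/n₁ = tan 42.74° = 0.9241; the critical angle satisfies sin θ_c = n₂/n₁.
θ_c = arcsin(0.9241) = 67.53°.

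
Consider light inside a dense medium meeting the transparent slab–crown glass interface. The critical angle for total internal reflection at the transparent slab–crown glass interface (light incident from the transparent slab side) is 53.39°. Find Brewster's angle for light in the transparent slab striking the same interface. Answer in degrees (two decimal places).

θ_B ≈ 38.75°

n₂/n₁ = sin θ_c = sin 53.39° = 0.8027.
tan θ_B equals the same ratio, so θ_B = arctan(0.8027) = 38.75°.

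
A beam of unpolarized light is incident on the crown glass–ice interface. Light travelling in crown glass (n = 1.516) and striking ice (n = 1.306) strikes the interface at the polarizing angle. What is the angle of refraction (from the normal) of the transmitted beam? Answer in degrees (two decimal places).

First find Brewster's angle: tan θ_B = 1.306/1.516 = 0.8615, giving θ_B = 40.74°.
The refracted ray is perpendicular to the reflected ray, so θ_t = 90° − θ_B = 49.26°.

θ_t ≈ 49.26°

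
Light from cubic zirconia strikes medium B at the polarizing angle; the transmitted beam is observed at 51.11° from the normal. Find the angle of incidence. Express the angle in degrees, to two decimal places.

At Brewster's angle the reflected and refracted rays are perpendicular, so θ_B + θ_t = 90°.
So θ_B = 90° − θ_t = 90° − 51.11° = 38.89°.

θ_B ≈ 38.89°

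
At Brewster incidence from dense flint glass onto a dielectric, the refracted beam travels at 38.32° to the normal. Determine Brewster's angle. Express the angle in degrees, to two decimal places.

θ_B ≈ 51.68°

Brewster's condition makes the reflected and refracted beams perpendicular: θ_B + θ_t = 90°.
θ_B = 90° − 38.32° = 51.68°.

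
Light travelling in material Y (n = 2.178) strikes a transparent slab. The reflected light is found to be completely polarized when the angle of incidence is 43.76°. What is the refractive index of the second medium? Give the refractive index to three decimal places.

n ≈ 2.086

Brewster's law: tan θ_B = n₂/n₁ (light incident in material Y, refracted into a transparent slab).
n₂ = n₁ tan θ_B = 2.178 × tan 43.76° = 2.086.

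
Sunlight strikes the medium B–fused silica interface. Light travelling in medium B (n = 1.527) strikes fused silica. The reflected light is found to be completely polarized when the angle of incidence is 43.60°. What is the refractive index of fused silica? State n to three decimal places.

n ≈ 1.454

Full polarization of the reflected beam means tan θ_B = n₂/n₁, where n₁ is the incident medium (medium B).
n₂ = n₁ tan θ_B = 1.527 × tan 43.60° = 1.454.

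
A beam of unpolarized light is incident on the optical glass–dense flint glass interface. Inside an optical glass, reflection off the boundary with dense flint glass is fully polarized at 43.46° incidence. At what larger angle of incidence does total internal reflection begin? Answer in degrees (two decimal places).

tan θ_B = n₂/n₁ = tan 43.46° = 0.9476.
Total internal reflection: sin θ_c = n₂/n₁ = 0.9476.
θ_c = arcsin(0.9476) = 71.38°.

θ_c ≈ 71.38°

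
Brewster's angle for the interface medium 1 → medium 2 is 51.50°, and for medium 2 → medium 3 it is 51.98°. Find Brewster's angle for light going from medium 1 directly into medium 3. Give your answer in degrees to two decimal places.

θ_B ≈ 58.12°

Each Brewster angle gives a ratio: n₂/n₁ = tan 51.50° = 1.2572, n₃/n₂ = tan 51.98° = 1.2790.
So n₃/n₁ = (n₂/n₁)(n₃/n₂) = 1.2572 × 1.2790 = 1.6079.
θ_B(1→3) = arctan(1.6079) = 58.12°.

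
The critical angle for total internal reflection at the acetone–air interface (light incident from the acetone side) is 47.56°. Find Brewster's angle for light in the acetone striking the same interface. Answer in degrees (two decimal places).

θ_B ≈ 36.43°

At the critical angle sin θ_c = n₂/n₁, giving n₂/n₁ = sin 47.56° = 0.7380.
Then tan θ_B = n₂/n₁ = 0.7380, so θ_B = arctan 0.7380 = 36.43°.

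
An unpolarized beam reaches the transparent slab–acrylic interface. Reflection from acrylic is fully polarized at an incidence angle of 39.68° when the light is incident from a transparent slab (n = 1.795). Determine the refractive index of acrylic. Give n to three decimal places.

n ≈ 1.489

At Brewster's angle, tan θ_B = n₂/n₁ with n₁ on the incident side (a transparent slab) and n₂ on the transmitted side (acrylic).
n₂ = n₁ tan θ_B = 1.795 × tan 39.68° = 1.489.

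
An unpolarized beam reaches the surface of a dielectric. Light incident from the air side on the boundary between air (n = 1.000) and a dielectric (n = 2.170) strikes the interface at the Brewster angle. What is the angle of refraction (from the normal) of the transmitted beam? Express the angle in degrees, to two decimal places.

θ_t ≈ 24.74°

tan θ_B = n₂/n₁ = 2.170/1.000 = 2.1700, so θ_B = 65.26°.
Since θ_B + θ_t = 90° at Brewster incidence, θ_t = 90° − 65.26° = 24.74°.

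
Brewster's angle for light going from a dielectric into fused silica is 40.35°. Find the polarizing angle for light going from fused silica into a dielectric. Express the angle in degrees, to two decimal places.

θ_B' ≈ 49.65°

The two Brewster angles are complementary: θ_B' = 90° − θ_B = 90° − 40.35° = 49.65°.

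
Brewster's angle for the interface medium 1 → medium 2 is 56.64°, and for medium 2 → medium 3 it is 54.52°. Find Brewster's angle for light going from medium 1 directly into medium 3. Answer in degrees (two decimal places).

θ_B ≈ 64.86°

n₂/n₁ = tan 56.64° = 1.5189 and n₃/n₂ = tan 54.52° = 1.4030.
So n₃/n₁ = (n₂/n₁)(n₃/n₂) = 1.5189 × 1.4030 = 2.1310.
θ_B(1→3) = arctan(2.1310) = 64.86°.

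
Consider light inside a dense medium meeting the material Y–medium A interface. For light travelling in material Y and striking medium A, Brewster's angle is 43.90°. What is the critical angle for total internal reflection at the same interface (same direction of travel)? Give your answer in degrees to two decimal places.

tan θ_B = n₂/n₁ = tan 43.90° = 0.9623.
Total internal reflection: sin θ_c = n₂/n₁ = 0.9623.
θ_c = arcsin(0.9623) = 74.22°.

θ_c ≈ 74.22°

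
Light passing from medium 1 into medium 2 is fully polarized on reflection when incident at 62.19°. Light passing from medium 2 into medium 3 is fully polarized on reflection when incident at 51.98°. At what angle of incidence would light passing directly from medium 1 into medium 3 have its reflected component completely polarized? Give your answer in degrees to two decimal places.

Each Brewster angle gives a ratio: n₂/n₁ = tan 62.19° = 1.8959, n₃/n₂ = tan 51.98° = 1.2790.
Multiplying, n₃/n₁ = 1.8959 × 1.2790 = 2.4249, and θ_B(1→3) = arctan 2.4249 = 67.59°.

θ_B ≈ 67.59°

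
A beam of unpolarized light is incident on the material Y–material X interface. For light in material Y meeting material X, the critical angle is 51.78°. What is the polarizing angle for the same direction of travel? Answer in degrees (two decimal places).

sin θ_c = n₂/n₁, so n₂/n₁ = sin 51.78° = 0.7856.
Brewster: tan θ_B = n₂/n₁ = 0.7856.
θ_B = arctan(0.7856) = 38.15°.

θ_B ≈ 38.15°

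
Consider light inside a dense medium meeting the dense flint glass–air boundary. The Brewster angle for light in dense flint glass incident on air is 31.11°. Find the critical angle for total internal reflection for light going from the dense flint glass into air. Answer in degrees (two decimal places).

tan θ_B = n₂/n₁ = tan 31.11° = 0.6035.
Total internal reflection: sin θ_c = n₂/n₁ = 0.6035.
θ_c = arcsin(0.6035) = 37.12°.

θ_c ≈ 37.12°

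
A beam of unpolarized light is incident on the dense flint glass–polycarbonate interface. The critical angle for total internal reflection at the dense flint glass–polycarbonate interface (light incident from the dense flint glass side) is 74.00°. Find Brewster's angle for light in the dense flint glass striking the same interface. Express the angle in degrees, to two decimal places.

θ_B ≈ 43.87°

sin θ_c = n₂/n₁, so n₂/n₁ = sin 74.00° = 0.9613.
Brewster: tan θ_B = n₂/n₁ = 0.9613.
θ_B = arctan(0.9613) = 43.87°.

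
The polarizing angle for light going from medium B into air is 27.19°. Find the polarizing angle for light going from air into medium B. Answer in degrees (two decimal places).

θ_B' ≈ 62.81°

Reversing the direction swaps n₁ and n₂, so tan θ_B' = 1/tan θ_B and θ_B' = 90° − θ_B.
Hence θ_B' = 90° − 27.19° = 62.81°.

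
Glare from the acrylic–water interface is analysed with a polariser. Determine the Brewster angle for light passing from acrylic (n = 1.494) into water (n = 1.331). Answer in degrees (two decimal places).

θ_B ≈ 41.70°

Brewster's condition: tan θ_B = n₂/n₁ = 1.331/1.494 = 0.8909. Taking the arctangent, θ_B = 41.70°.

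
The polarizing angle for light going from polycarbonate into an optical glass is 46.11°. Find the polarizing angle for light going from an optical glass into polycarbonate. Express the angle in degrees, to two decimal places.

Reversing the direction swaps n₁ and n₂, so tan θ_B' = 1/tan θ_B and θ_B' = 90° − θ_B.
Hence θ_B' = 90° − 46.11° = 43.89°.

θ_B' ≈ 43.89°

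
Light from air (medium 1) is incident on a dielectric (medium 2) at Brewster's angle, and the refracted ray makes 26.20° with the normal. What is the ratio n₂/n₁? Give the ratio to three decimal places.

At Brewster incidence θ_B = 90° − θ_t = 90° − 26.20° = 63.80°.
Then n₂/n₁ = tan θ_B = tan 63.80° = 2.032.

n₂/n₁ ≈ 2.032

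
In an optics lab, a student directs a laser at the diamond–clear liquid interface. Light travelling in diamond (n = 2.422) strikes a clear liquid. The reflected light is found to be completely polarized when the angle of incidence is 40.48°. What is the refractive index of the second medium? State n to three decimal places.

Brewster's law: tan θ_B = n₂/n₁ (light incident in diamond, refracted into a clear liquid).
n₂ = n₁ tan θ_B = 2.422 × tan 40.48° = 2.067.

n ≈ 2.067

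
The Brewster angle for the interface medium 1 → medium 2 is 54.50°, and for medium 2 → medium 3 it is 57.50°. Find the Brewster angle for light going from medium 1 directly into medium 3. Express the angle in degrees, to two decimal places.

tan θ_B(1→2) = n₂/n₁ = tan 54.50° = 1.4019.
tan θ_B(2→3) = n₃/n₂ = tan 57.50° = 1.5697.
n₃/n₁ = 2.2006. Then tan θ_B(1→3) = n₃/n₁, so θ_B(1→3) = arctan(2.2006) = 65.56°.

θ_B ≈ 65.56°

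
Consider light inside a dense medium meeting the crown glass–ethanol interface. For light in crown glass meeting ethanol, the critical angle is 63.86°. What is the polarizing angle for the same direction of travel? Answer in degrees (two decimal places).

At the critical angle sin θ_c = n₂/n₁, giving n₂/n₁ = sin 63.86° = 0.8977.
Then tan θ_B = n₂/n₁ = 0.8977, so θ_B = arctan 0.8977 = 41.91°.

θ_B ≈ 41.91°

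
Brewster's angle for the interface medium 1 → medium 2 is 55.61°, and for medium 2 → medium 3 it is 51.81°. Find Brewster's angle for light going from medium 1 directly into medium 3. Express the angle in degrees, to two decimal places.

n₂/n₁ = tan 55.61° = 1.4610 and n₃/n₂ = tan 51.81° = 1.2712.
So n₃/n₁ = (n₂/n₁)(n₃/n₂) = 1.4610 × 1.2712 = 1.8573.
θ_B(1→3) = arctan(1.8573) = 61.70°.

θ_B ≈ 61.70°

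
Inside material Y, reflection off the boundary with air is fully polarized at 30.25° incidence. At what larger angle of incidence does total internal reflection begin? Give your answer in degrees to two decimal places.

θ_c ≈ 35.67°

tan θ_B = n₂/n₁ = tan 30.25° = 0.5832.
Total internal reflection: sin θ_c = n₂/n₁ = 0.5832.
θ_c = arcsin(0.5832) = 35.67°.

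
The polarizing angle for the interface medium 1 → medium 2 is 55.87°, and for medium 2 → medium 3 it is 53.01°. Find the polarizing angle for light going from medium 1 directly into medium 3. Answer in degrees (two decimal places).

θ_B ≈ 62.95°

Each Brewster angle gives a ratio: n₂/n₁ = tan 55.87° = 1.4753, n₃/n₂ = tan 53.01° = 1.3275.
Multiplying, n₃/n₁ = 1.4753 × 1.3275 = 1.9585, and θ_B(1→3) = arctan 1.9585 = 62.95°.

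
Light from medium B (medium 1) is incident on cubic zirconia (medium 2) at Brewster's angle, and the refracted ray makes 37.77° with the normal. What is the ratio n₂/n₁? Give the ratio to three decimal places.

n₂/n₁ ≈ 1.291

θ_B + θ_t = 90°, so θ_B = 90° − 37.77° = 52.23°.
Then n₂/n₁ = tan θ_B = tan 52.23° = 1.291.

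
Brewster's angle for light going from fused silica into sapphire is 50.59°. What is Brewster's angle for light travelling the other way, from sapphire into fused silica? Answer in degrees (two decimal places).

θ_B' ≈ 39.41°

Reversing the direction swaps n₁ and n₂, so tan θ_B' = 1/tan θ_B and θ_B' = 90° − θ_B.
Hence θ_B' = 90° − 50.59° = 39.41°.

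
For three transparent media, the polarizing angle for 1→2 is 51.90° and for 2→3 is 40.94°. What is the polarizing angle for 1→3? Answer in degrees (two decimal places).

tan θ_B(1→2) = n₂/n₁ = tan 51.90° = 1.2753.
tan θ_B(2→3) = n₃/n₂ = tan 40.94° = 0.8674.
Multiplying, n₃/n₁ = 1.2753 × 0.8674 = 1.1063, and θ_B(1→3) = arctan 1.1063 = 47.89°.

θ_B ≈ 47.89°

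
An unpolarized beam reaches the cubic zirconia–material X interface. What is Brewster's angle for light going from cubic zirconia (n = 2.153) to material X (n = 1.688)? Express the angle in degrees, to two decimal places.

At Brewster's angle the reflected and refracted rays are perpendicular, which with Snell's law gives tan θ_B = n₂/n₁.
tan θ_B = n₂/n₁ = 1.688/2.153 = 0.7840. Taking the arctangent, θ_B = 38.10°.

θ_B ≈ 38.10°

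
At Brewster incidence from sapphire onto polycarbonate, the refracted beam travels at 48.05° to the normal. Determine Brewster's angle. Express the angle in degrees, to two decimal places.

θ_B ≈ 41.95°

Brewster's condition makes the reflected and refracted beams perpendicular: θ_B + θ_t = 90°.
So θ_B = 90° − θ_t = 90° − 48.05° = 41.95°.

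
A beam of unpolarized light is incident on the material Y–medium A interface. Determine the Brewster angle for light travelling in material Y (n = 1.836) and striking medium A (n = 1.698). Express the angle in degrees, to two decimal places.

Here n₂/n₁ = 1.698/1.836 = 0.9248, and Brewster's law gives tan θ_B = n₂/n₁.
So θ_B = arctan 0.9248 = 42.76°.

θ_B ≈ 42.76°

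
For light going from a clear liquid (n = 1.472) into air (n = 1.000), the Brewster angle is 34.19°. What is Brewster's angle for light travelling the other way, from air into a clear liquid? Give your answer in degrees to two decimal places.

tan θ_B' = n₁/n₂ = 1/tan θ_B, so θ_B' = 90° − θ_B.
θ_B' = 90° − 34.19° = 55.81°.

θ_B' ≈ 55.81°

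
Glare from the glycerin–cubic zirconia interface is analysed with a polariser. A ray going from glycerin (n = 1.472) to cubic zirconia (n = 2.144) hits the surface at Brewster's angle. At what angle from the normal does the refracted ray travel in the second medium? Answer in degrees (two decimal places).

tan θ_B = n₂/n₁ = 2.144/1.472 = 1.4565, so θ_B = 55.53°.
The refracted ray is perpendicular to the reflected ray, so θ_t = 90° − θ_B = 34.47°.

θ_t ≈ 34.47°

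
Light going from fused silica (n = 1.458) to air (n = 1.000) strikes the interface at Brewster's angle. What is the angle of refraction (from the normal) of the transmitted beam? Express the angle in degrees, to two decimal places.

First find Brewster's angle: tan θ_B = 1.000/1.458 = 0.6859, giving θ_B = 34.45°.
The refracted ray is perpendicular to the reflected ray, so θ_t = 90° − θ_B = 55.55°.

θ_t ≈ 55.55°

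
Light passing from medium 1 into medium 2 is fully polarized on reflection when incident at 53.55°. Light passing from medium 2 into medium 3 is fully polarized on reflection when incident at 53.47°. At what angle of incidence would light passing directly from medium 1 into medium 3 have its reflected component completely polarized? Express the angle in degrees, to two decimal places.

θ_B ≈ 61.32°

tan θ_B(1→2) = n₂/n₁ = tan 53.55° = 1.3539.
tan θ_B(2→3) = n₃/n₂ = tan 53.47° = 1.3499.
Multiplying, n₃/n₁ = 1.3539 × 1.3499 = 1.8277, and θ_B(1→3) = arctan 1.8277 = 61.32°.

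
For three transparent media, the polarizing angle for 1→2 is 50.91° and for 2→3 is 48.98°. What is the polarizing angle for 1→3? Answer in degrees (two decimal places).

Each Brewster angle gives a ratio: n₂/n₁ = tan 50.91° = 1.2309, n₃/n₂ = tan 48.98° = 1.1496.
So n₃/n₁ = (n₂/n₁)(n₃/n₂) = 1.2309 × 1.1496 = 1.4150.
θ_B(1→3) = arctan(1.4150) = 54.75°.

θ_B ≈ 54.75°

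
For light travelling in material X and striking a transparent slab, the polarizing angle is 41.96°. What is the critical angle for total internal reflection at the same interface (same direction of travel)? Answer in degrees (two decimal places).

From Brewster, n₂/n₁ = tan θ_B = tan 41.96° = 0.8991.
Then sin θ_c = n₂/n₁ = 0.8991, so θ_c = arcsin 0.8991 = 64.05°.

θ_c ≈ 64.05°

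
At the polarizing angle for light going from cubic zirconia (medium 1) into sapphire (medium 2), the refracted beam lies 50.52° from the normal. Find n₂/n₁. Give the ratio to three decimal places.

θ_B + θ_t = 90°, so θ_B = 90° − 50.52° = 39.48°.
tan θ_B = n₂/n₁, so n₂/n₁ = tan 39.48° = 0.824.

n₂/n₁ ≈ 0.824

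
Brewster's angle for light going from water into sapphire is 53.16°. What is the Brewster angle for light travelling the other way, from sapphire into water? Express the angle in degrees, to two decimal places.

θ_B' ≈ 36.84°

tan θ_B' = n₁/n₂ = 1/tan θ_B, so θ_B' = 90° − θ_B.
θ_B' = 90° − 53.16° = 36.84°.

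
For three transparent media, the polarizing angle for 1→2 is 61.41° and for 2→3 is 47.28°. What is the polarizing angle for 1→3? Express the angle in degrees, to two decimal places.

θ_B ≈ 63.29°

Each Brewster angle gives a ratio: n₂/n₁ = tan 61.41° = 1.8349, n₃/n₂ = tan 47.28° = 1.0829.
So n₃/n₁ = (n₂/n₁)(n₃/n₂) = 1.8349 × 1.0829 = 1.9871.
θ_B(1→3) = arctan(1.9871) = 63.29°.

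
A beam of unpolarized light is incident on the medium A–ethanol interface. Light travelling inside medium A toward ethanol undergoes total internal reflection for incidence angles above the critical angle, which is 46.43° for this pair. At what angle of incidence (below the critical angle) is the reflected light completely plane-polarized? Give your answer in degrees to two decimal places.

n₂/n₁ = sin θ_c = sin 46.43° = 0.7245.
tan θ_B equals the same ratio, so θ_B = arctan(0.7245) = 35.92°.

θ_B ≈ 35.92°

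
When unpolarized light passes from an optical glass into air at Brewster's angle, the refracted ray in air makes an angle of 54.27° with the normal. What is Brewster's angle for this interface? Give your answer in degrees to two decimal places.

At Brewster's angle the reflected and refracted rays are perpendicular, so θ_B + θ_t = 90°.
So θ_B = 90° − θ_t = 90° − 54.27° = 35.73°.

θ_B ≈ 35.73°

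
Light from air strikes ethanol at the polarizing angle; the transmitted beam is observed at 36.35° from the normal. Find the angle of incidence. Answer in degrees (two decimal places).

At Brewster's angle the reflected and refracted rays are perpendicular, so θ_B + θ_t = 90°.
θ_B = 90° − 36.35° = 53.65°.

θ_B ≈ 53.65°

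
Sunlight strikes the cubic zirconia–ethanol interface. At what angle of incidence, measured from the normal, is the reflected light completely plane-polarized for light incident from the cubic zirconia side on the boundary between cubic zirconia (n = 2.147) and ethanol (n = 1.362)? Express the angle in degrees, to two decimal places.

Here n₂/n₁ = 1.362/2.147 = 0.6344, and Brewster's law gives tan θ_B = n₂/n₁. Taking the arctangent, θ_B = 32.39°.

θ_B ≈ 32.39°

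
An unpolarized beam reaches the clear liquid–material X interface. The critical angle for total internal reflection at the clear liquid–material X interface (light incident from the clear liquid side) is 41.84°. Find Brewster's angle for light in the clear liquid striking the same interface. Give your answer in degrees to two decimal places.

sin θ_c = n₂/n₁, so n₂/n₁ = sin 41.84° = 0.6671.
Brewster: tan θ_B = n₂/n₁ = 0.6671.
θ_B = arctan(0.6671) = 33.71°.

θ_B ≈ 33.71°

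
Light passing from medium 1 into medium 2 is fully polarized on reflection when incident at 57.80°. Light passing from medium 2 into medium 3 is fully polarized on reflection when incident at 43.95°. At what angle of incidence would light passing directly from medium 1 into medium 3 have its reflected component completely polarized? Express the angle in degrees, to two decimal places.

n₂/n₁ = tan 57.80° = 1.5880 and n₃/n₂ = tan 43.95° = 0.9640.
So n₃/n₁ = (n₂/n₁)(n₃/n₂) = 1.5880 × 0.9640 = 1.5308.
θ_B(1→3) = arctan(1.5308) = 56.85°.

θ_B ≈ 56.85°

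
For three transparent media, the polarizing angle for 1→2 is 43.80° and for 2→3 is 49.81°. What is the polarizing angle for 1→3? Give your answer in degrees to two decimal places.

Each Brewster angle gives a ratio: n₂/n₁ = tan 43.80° = 0.9590, n₃/n₂ = tan 49.81° = 1.1838.
Multiplying, n₃/n₁ = 0.9590 × 1.1838 = 1.1352, and θ_B(1→3) = arctan 1.1352 = 48.62°.

θ_B ≈ 48.62°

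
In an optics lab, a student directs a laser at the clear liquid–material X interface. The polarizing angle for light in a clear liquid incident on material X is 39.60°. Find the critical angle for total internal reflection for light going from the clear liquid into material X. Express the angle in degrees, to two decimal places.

θ_c ≈ 55.82°

tan θ_B = n₂/n₁ = tan 39.60° = 0.8273.
Total internal reflection: sin θ_c = n₂/n₁ = 0.8273.
θ_c = arcsin(0.8273) = 55.82°.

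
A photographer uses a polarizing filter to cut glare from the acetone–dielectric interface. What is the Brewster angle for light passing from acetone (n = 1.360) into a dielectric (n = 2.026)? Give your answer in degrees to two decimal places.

θ_B ≈ 56.13°

tan θ_B = n₂/n₁ = 2.026/1.360 = 1.4897. Taking the arctangent, θ_B = 56.13°.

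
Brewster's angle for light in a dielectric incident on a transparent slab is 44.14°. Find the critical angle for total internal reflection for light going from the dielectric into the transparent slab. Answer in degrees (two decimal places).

θ_c ≈ 76.03°

tan θ_B = n₂/n₁ = tan 44.14° = 0.9704.
Total internal reflection: sin θ_c = n₂/n₁ = 0.9704.
θ_c = arcsin(0.9704) = 76.03°.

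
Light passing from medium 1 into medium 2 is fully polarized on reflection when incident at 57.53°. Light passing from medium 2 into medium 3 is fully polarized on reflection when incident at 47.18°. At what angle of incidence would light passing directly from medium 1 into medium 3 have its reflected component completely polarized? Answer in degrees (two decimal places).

θ_B ≈ 59.47°

tan θ_B(1→2) = n₂/n₁ = tan 57.53° = 1.5715.
tan θ_B(2→3) = n₃/n₂ = tan 47.18° = 1.0791.
n₃/n₁ = 1.6959. Then tan θ_B(1→3) = n₃/n₁, so θ_B(1→3) = arctan(1.6959) = 59.47°.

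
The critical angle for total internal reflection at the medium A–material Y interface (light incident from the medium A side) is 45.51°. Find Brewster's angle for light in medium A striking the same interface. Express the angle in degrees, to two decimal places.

θ_B ≈ 35.50°

sin θ_c = n₂/n₁, so n₂/n₁ = sin 45.51° = 0.7134.
Brewster: tan θ_B = n₂/n₁ = 0.7134.
θ_B = arctan(0.7134) = 35.50°.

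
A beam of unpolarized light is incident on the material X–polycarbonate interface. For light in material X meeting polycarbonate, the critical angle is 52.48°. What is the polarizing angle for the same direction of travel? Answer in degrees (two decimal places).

n₂/n₁ = sin θ_c = sin 52.48° = 0.7931.
tan θ_B equals the same ratio, so θ_B = arctan(0.7931) = 38.42°.

θ_B ≈ 38.42°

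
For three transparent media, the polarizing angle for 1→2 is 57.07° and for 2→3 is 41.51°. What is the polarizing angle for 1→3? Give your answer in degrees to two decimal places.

θ_B ≈ 53.80°

n₂/n₁ = tan 57.07° = 1.5440 and n₃/n₂ = tan 41.51° = 0.8850.
Multiplying, n₃/n₁ = 1.5440 × 0.8850 = 1.3665, and θ_B(1→3) = arctan 1.3665 = 53.80°.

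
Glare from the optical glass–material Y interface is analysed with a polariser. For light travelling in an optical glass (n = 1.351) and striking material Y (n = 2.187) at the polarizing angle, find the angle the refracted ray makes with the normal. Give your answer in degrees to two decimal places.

First find Brewster's angle: tan θ_B = 2.187/1.351 = 1.6188, giving θ_B = 58.29°.
At Brewster's angle the reflected and refracted rays are perpendicular, so θ_t = 90° − θ_B = 90° − 58.29° = 31.71°.

θ_t ≈ 31.71°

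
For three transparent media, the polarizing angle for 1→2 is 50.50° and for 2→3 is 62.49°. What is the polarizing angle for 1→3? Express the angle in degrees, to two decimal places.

θ_B ≈ 66.77°

n₂/n₁ = tan 50.50° = 1.2131 and n₃/n₂ = tan 62.49° = 1.9202.
So n₃/n₁ = (n₂/n₁)(n₃/n₂) = 1.2131 × 1.9202 = 2.3293.
θ_B(1→3) = arctan(2.3293) = 66.77°.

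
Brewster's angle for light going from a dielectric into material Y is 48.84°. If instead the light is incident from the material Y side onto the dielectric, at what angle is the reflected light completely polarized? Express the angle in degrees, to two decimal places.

θ_B' ≈ 41.16°

The two Brewster angles are complementary: θ_B' = 90° − θ_B = 90° − 48.84° = 41.16°.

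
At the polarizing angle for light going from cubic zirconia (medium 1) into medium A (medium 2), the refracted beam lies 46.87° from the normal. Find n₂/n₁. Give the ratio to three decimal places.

θ_B + θ_t = 90°, so θ_B = 90° − 46.87° = 43.13°.
Then n₂/n₁ = tan θ_B = tan 43.13° = 0.937.

n₂/n₁ ≈ 0.937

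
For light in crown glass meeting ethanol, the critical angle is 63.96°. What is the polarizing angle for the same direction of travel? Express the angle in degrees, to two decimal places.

n₂/n₁ = sin θ_c = sin 63.96° = 0.8985.
tan θ_B equals the same ratio, so θ_B = arctan(0.8985) = 41.94°.

θ_B ≈ 41.94°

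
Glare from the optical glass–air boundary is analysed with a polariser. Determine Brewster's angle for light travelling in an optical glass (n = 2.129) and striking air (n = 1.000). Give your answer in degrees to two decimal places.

θ_B ≈ 25.16°

Here n₂/n₁ = 1.000/2.129 = 0.4697, and Brewster's law gives tan θ_B = n₂/n₁. Taking the arctangent, θ_B = 25.16°.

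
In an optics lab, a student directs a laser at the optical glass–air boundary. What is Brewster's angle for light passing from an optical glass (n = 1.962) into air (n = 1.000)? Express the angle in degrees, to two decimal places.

θ_B ≈ 27.01°

Brewster's condition: tan θ_B = n₂/n₁ = 1.000/1.962 = 0.5097.
θ_B = arctan(0.5097) = 27.01°.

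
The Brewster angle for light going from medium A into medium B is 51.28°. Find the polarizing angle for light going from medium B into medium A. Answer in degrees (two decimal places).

tan θ_B' = n₁/n₂ = 1/tan θ_B, so θ_B' = 90° − θ_B.
θ_B' = 90° − 51.28° = 38.72°.

θ_B' ≈ 38.72°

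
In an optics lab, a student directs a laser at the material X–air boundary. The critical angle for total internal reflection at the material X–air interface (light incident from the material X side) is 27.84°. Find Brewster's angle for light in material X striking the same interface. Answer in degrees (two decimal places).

At the critical angle sin θ_c = n₂/n₁, giving n₂/n₁ = sin 27.84° = 0.4670.
Then tan θ_B = n₂/n₁ = 0.4670, so θ_B = arctan 0.4670 = 25.03°.

θ_B ≈ 25.03°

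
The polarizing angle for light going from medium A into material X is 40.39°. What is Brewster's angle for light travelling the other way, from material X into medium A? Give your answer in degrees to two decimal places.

θ_B' ≈ 49.61°

The two Brewster angles are complementary: θ_B' = 90° − θ_B = 90° − 40.39° = 49.61°.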